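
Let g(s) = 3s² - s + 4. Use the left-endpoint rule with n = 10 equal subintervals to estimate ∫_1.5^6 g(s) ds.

Δs = (6 − 1.5)/10 = 0.45.
Left endpoints: 1.5, 1.95, 2.4, 2.85, 3.3, 3.75, 4.2, 4.65, 5.1, 5.55.
g(1.5) = 9.25, g(1.95) = 13.4575, g(2.4) = 18.88, g(2.85) = 25.5175, g(3.3) = 33.37, g(3.75) = 42.4375, g(4.2) = 52.72, g(4.65) = 64.2175, g(5.1) = 76.93, g(5.55) = 90.8575.
Sum = Δs · [g(1.5) + g(1.95) + g(2.4) + ...].
Sum = 192.436875.

192.436875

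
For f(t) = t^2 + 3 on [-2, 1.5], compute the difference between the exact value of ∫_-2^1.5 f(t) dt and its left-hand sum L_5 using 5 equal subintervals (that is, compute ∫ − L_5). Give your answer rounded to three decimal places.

Exact integral: ∫_-2^1.5 f(t) dt ≈ 14.29167.
L_5 = 15.19.
Error ≈ 14.29167 − 15.19 ≈ -0.898.

-0.898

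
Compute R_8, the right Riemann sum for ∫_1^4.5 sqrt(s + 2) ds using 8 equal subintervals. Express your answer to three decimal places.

7.761

Δs = (4.5 − 1)/8 = 0.4375.
Right endpoints: 1.4375, 1.875, 2.3125, 2.75, 3.1875, 3.625, 4.0625, 4.5.
f(1.4375) ≈ 1.854, f(1.875) ≈ 1.969, f(2.3125) ≈ 2.077, f(2.75) ≈ 2.179, f(3.1875) ≈ 2.278, f(3.625) ≈ 2.372, f(4.0625) ≈ 2.462, f(4.5) ≈ 2.550.
Sum = Δs · [f(1.4375) + f(1.875) + f(2.3125) + ...].
Sum ≈ 7.761.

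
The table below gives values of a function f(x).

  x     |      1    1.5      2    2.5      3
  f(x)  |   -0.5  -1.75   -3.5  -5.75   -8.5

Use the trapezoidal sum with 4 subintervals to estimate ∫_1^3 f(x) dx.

Δx = 0.5.
T_4 = (0.5/2)·[(-0.5) + 2·(-1.75) + 2·(-3.5) + 2·(-5.75) + (-8.5)] = -7.75.

-7.75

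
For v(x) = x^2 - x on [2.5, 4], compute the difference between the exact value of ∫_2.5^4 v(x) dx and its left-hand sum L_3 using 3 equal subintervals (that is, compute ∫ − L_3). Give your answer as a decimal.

2

Exact integral: ∫_2.5^4 v(x) dx = 11.25.
L_3 = 9.25.
Error = 11.25 − 9.25 = 2.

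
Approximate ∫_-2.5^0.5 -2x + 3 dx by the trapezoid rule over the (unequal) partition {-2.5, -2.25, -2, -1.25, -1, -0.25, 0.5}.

Subinterval widths: 0.25, 0.25, 0.75, 0.25, 0.75, 0.75.
f(-2.5) = 8, f(-2.25) = 7.5, f(-2) = 7, f(-1.25) = 5.5, f(-1) = 5, f(-0.25) = 3.5, f(0.5) = 2.
On each subinterval the trapezoid contributes (Δx_i/2)·[f(x_{i-1}) + f(x_i)].
Sum = 15.

15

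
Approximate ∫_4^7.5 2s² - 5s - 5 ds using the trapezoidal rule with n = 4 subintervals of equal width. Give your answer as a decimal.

121.3515625

Δs = (7.5 − 4)/4 = 0.875.
f(4) = 7, f(4.875) = 18.15625, f(5.75) = 32.375, f(6.625) = 49.65625, f(7.5) = 70.
T_4 = (Δs/2)·[f(s_0) + 2f(s_1) + 2f(s_2) + 2f(s_3) + f(s_4)].
Sum = 121.3515625.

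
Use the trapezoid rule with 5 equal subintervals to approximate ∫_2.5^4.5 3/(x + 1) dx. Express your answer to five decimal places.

Δx = (4.5 − 2.5)/5 = 0.4.
f(2.5) = 6/7, f(2.9) = 10/13, f(3.3) = 30/43, f(3.7) = 30/47, f(4.1) = 10/17, f(4.5) = 6/11.
T_5 = (Δx/2)·[f(x_0) + 2f(x_1) + ... + 2f(x_{4}) + f(x_5)].
Sum ≈ 1.35789.

1.35789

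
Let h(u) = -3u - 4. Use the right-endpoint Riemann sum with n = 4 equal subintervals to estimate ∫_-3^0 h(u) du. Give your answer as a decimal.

Δu = (0 − (-3))/4 = 0.75.
Right endpoints: -2.25, -1.5, -0.75, 0.
h(-2.25) = 2.75, h(-1.5) = 0.5, h(-0.75) = -1.75, h(0) = -4.
Sum = Δu · [h(-2.25) + h(-1.5) + h(-0.75) + h(0)].
Sum = -1.875.

-1.875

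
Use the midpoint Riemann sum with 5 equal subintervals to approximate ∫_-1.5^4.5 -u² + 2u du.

-12.78

Δu = (4.5 − (-1.5))/5 = 1.2.
Midpoints: -0.9, 0.3, 1.5, 2.7, 3.9.
f(-0.9) = -2.61, f(0.3) = 0.51, f(1.5) = 0.75, f(2.7) = -1.89, f(3.9) = -7.41.
Sum = Δu · [f(-0.9) + f(0.3) + f(1.5) + f(2.7) + f(3.9)].
Sum = -12.78.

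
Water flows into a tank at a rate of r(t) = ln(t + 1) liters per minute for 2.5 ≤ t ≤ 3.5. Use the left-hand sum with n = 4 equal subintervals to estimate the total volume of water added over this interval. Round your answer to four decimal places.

Δt = (3.5 − 2.5)/4 = 0.25.
Left endpoints: 2.5, 2.75, 3, 3.25.
r(2.5) ≈ 1.2528, r(2.75) ≈ 1.3218, r(3) ≈ 1.3863, r(3.25) ≈ 1.4469.
Sum = Δt · [r(2.5) + r(2.75) + r(3) + r(3.25)].
Sum ≈ 1.3519.

1.3519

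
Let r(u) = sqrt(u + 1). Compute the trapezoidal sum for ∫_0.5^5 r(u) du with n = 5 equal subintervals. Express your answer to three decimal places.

Δu = (5 − 0.5)/5 = 0.9.
r(0.5) ≈ 1.225, r(1.4) ≈ 1.549, r(2.3) ≈ 1.817, r(3.2) ≈ 2.049, r(4.1) ≈ 2.258, r(5) ≈ 2.449.
T_5 = (Δu/2)·[r(u_0) + 2r(u_1) + ... + 2r(u_{4}) + r(u_5)].
Sum ≈ 8.560.

8.560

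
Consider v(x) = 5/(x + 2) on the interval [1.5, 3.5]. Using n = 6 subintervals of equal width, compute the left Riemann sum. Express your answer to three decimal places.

2.349

Δx = (3.5 − 1.5)/6 = 1/3.
Left endpoints: 1.5, 11/6, 13/6, 2.5, 17/6, 19/6.
v(1.5) = 10/7, v(11/6) = 30/23, v(13/6) = 1.2, v(2.5) = 10/9, v(17/6) = 30/29, v(19/6) = 30/31.
Sum = Δx · [v(1.5) + v(11/6) + v(13/6) + ...].
Sum ≈ 2.349.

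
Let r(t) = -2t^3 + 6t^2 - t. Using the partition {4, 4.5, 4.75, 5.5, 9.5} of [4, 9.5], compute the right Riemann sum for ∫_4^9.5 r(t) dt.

-4902.1171875

Subinterval widths: 0.5, 0.25, 0.75, 4.
Right endpoints: 4.5, 4.75, 5.5, 9.5.
r(4.5) = -65.25, r(4.75) = -83.71875, r(5.5) = -156.75, r(9.5) = -1182.75.
Sum = Σ Δt_i · r(t_i).
Sum = -4902.1171875.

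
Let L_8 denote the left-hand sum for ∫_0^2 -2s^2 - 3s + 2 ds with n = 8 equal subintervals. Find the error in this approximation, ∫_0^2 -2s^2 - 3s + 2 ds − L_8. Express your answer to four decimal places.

Exact integral: ∫_0^2 f(s) ds ≈ -7.333333.
L_8 = -5.625.
Error ≈ -7.333333 − (-5.625) ≈ -1.7083.

-1.7083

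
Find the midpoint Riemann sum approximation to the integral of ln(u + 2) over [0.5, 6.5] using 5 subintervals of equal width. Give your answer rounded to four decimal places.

Δu = (6.5 − 0.5)/5 = 1.2.
Midpoints: 1.1, 2.3, 3.5, 4.7, 5.9.
f(1.1) ≈ 1.1314, f(2.3) ≈ 1.4586, f(3.5) ≈ 1.7047, f(4.7) ≈ 1.9021, f(5.9) ≈ 2.0669.
Sum = Δu · [f(1.1) + f(2.3) + f(3.5) + f(4.7) + f(5.9)].
Sum ≈ 9.9165.

9.9165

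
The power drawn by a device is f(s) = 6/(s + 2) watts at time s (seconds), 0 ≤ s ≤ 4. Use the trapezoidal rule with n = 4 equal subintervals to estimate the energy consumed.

6.7

Δs = (4 − 0)/4 = 1.
f(0) = 3, f(1) = 2, f(2) = 1.5, f(3) = 1.2, f(4) = 1.
T_4 = (Δs/2)·[f(s_0) + 2f(s_1) + 2f(s_2) + 2f(s_3) + f(s_4)].
Sum = 6.7.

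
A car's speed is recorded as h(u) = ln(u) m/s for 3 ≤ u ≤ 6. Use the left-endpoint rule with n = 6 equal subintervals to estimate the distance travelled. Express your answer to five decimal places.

4.27797

Δu = (6 − 3)/6 = 0.5.
Left endpoints: 3, 3.5, 4, 4.5, 5, 5.5.
h(3) ≈ 1.09861, h(3.5) ≈ 1.25276, h(4) ≈ 1.38629, h(4.5) ≈ 1.50408, h(5) ≈ 1.60944, h(5.5) ≈ 1.70475.
Sum = Δu · [h(3) + h(3.5) + h(4) + ...].
Sum ≈ 4.27797.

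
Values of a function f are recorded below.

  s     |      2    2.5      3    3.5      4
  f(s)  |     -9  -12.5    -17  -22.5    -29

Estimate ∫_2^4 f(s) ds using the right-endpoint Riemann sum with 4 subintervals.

-40.5

Δs = 0.5.
Sum = 0.5·[(-12.5) + (-17) + (-22.5) + (-29)] = -40.5.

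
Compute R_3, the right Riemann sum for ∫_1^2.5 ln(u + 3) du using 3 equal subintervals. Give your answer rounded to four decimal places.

2.4091

Δu = (2.5 − 1)/3 = 0.5.
Right endpoints: 1.5, 2, 2.5.
f(1.5) ≈ 1.5041, f(2) ≈ 1.6094, f(2.5) ≈ 1.7047.
Sum = Δu · [f(1.5) + f(2) + f(2.5)].
Sum ≈ 2.4091.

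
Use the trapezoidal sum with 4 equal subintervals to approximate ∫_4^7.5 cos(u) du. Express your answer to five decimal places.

Δu = (7.5 − 4)/4 = 0.875.
f(4) ≈ -0.65364, f(4.875) ≈ 0.16190, f(5.75) ≈ 0.86119, f(6.625) ≈ 0.94215, f(7.5) ≈ 0.34664.
T_4 = (Δu/2)·[f(u_0) + 2f(u_1) + 2f(u_2) + 2f(u_3) + f(u_4)].
Sum ≈ 1.58527.

1.58527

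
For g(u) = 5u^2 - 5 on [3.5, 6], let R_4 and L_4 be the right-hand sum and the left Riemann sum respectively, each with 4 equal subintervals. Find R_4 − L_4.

74.21875

R_4 = 313.96484375.
L_4 = 239.74609375.
R_4 − L_4 = 74.21875.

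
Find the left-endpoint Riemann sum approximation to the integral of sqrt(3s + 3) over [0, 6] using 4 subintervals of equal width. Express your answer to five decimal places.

17.99518

Δs = (6 − 0)/4 = 1.5.
Left endpoints: 0, 1.5, 3, 4.5.
f(0) ≈ 1.73205, f(1.5) ≈ 2.73861, f(3) ≈ 3.46410, f(4.5) ≈ 4.06202.
Sum = Δs · [f(0) + f(1.5) + f(3) + f(4.5)].
Sum ≈ 17.99518.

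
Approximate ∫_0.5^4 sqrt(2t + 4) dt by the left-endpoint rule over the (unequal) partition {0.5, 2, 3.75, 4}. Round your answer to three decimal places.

Subinterval widths: 1.5, 1.75, 0.25.
Left endpoints: 0.5, 2, 3.75.
f(0.5) ≈ 2.236, f(2) ≈ 2.828, f(3.75) ≈ 3.391.
Sum = Σ Δt_i · f(t_i).
Sum ≈ 9.152.

9.152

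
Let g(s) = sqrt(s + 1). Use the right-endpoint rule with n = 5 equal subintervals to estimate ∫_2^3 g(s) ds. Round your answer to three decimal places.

1.896

Δs = (3 − 2)/5 = 0.2.
Right endpoints: 2.2, 2.4, 2.6, 2.8, 3.
g(2.2) ≈ 1.789, g(2.4) ≈ 1.844, g(2.6) ≈ 1.897, g(2.8) ≈ 1.949, g(3) ≈ 2.000.
Sum = Δs · [g(2.2) + g(2.4) + g(2.6) + g(2.8) + g(3)].
Sum ≈ 1.896.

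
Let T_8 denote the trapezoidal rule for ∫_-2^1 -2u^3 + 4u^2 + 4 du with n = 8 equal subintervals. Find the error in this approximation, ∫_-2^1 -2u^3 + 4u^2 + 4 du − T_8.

Exact integral: ∫_-2^1 f(u) du = 31.5.
T_8 = 31.9921875.
Error = 31.5 − 31.9921875 = -0.4921875.

-0.4921875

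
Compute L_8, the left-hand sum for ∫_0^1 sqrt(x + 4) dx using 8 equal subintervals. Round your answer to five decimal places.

2.10544

Δx = (1 − 0)/8 = 0.125.
Left endpoints: 0, 0.125, 0.25, 0.375, 0.5, 0.625, 0.75, 0.875.
f(0) ≈ 2.00000, f(0.125) ≈ 2.03101, f(0.25) ≈ 2.06155, f(0.375) ≈ 2.09165, f(0.5) ≈ 2.12132, f(0.625) ≈ 2.15058, f(0.75) ≈ 2.17945, f(0.875) ≈ 2.20794.
Sum = Δx · [f(0) + f(0.125) + f(0.25) + ...].
Sum ≈ 2.10544.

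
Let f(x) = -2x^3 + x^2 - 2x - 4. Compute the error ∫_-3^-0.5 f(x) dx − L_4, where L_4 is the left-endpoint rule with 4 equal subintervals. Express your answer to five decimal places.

Exact integral: ∫_-3^-0.5 f(x) dx ≈ 48.1770833.
L_4 ≈ 71.1425781.
Error ≈ 48.1770833 − 71.1425781 ≈ -22.96549.

-22.96549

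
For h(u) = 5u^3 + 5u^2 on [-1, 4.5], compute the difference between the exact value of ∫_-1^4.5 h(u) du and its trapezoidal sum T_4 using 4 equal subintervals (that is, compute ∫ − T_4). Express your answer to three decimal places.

-54.159

Exact integral: ∫_-1^4.5 h(u) du ≈ 664.86979.
T_4 ≈ 719.02832.
Error ≈ 664.86979 − 719.02832 ≈ -54.159.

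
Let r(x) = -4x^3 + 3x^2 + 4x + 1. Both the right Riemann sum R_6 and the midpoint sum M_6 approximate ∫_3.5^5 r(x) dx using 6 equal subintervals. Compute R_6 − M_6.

R_6 = -402.09375.
M_6 = -365.4375.
R_6 − M_6 = -36.65625.

-36.65625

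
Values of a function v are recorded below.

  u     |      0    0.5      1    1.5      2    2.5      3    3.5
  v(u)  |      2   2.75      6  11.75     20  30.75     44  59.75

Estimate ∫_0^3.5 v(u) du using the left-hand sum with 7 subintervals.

58.625

Δu = 0.5.
Sum = 0.5·[2 + 2.75 + 6 + 11.75 + 20 + 30.75 + 44] = 58.625.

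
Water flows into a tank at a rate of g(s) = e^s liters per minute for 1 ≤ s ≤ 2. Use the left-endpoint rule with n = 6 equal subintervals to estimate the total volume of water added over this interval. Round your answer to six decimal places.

4.292350

Δs = (2 − 1)/6 = 1/6.
Left endpoints: 1, 7/6, 4/3, 1.5, 5/3, 11/6.
g(1) ≈ 2.718282, g(7/6) ≈ 3.211271, g(4/3) ≈ 3.793668, g(1.5) ≈ 4.481689, g(5/3) ≈ 5.294490, g(11/6) ≈ 6.254701.
Sum = Δs · [g(1) + g(7/6) + g(4/3) + ...].
Sum ≈ 4.292350.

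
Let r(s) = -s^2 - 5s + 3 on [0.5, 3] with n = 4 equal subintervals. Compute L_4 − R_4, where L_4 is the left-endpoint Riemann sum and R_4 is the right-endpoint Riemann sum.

L_4 = -16.85546875.
R_4 = -30.13671875.
L_4 − R_4 = 13.28125.

13.28125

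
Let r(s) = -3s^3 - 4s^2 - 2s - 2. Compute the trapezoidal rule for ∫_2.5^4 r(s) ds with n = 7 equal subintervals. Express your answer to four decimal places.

Δs = (4 − 2.5)/7 = 3/14.
r(2.5) = -78.875, r(19/7) = -33233/343, r(41/14) = -322459/2744, r(22/7) = -48338/343, r(47/14) = -459085/2744, r(25/7) = -67511/343, r(53/14) = -630199/2744, r(4) = -266.
T_7 = (Δs/2)·[r(s_0) + 2r(s_1) + ... + 2r(s_{6}) + r(s_7)].
Sum ≈ -240.3348.

-240.3348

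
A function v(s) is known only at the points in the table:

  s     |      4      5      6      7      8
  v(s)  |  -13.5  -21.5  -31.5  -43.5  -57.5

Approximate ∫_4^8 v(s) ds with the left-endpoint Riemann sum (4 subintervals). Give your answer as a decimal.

-110

Δs = 1.
Sum = 1·[(-13.5) + (-21.5) + (-31.5) + (-43.5)] = -110.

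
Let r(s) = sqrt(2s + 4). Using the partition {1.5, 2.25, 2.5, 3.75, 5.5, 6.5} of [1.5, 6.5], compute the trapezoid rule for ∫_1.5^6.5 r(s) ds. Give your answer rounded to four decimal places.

Subinterval widths: 0.75, 0.25, 1.25, 1.75, 1.
r(1.5) ≈ 2.6458, r(2.25) ≈ 2.9155, r(2.5) ≈ 3.0000, r(3.75) ≈ 3.3912, r(5.5) ≈ 3.8730, r(6.5) ≈ 4.1231.
On each subinterval the trapezoid contributes (Δs_i/2)·[r(s_{i-1}) + r(s_i)].
Sum ≈ 17.1735.

17.1735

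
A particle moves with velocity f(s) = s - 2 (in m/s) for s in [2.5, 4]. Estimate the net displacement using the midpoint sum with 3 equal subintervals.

1.875

Δs = (4 − 2.5)/3 = 0.5.
Midpoints: 2.75, 3.25, 3.75.
f(2.75) = 0.75, f(3.25) = 1.25, f(3.75) = 1.75.
Sum = Δs · [f(2.75) + f(3.25) + f(3.75)].
Sum = 1.875.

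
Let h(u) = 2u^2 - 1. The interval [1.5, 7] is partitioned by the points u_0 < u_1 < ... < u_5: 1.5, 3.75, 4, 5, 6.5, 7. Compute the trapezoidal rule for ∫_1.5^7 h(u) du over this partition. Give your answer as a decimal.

226.21875

Subinterval widths: 2.25, 0.25, 1, 1.5, 0.5.
h(1.5) = 3.5, h(3.75) = 27.125, h(4) = 31, h(5) = 49, h(6.5) = 83.5, h(7) = 97.
On each subinterval the trapezoid contributes (Δu_i/2)·[h(u_{i-1}) + h(u_i)].
Sum = 226.21875.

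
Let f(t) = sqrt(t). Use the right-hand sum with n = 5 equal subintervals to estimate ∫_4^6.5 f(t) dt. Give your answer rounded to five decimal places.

Δt = (6.5 − 4)/5 = 0.5.
Right endpoints: 4.5, 5, 5.5, 6, 6.5.
f(4.5) ≈ 2.12132, f(5) ≈ 2.23607, f(5.5) ≈ 2.34521, f(6) ≈ 2.44949, f(6.5) ≈ 2.54951.
Sum = Δt · [f(4.5) + f(5) + f(5.5) + f(6) + f(6.5)].
Sum ≈ 5.85080.

5.85080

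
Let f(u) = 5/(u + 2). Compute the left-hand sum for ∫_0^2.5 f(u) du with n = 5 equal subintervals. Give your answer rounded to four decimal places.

Δu = (2.5 − 0)/5 = 0.5.
Left endpoints: 0, 0.5, 1, 1.5, 2.
f(0) = 2.5, f(0.5) = 2, f(1) = 5/3, f(1.5) = 10/7, f(2) = 1.25.
Sum = Δu · [f(0) + f(0.5) + f(1) + f(1.5) + f(2)].
Sum ≈ 4.4226.

4.4226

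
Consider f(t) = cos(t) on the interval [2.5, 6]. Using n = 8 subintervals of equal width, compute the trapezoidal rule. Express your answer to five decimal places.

-0.86384

Δt = (6 − 2.5)/8 = 0.4375.
f(2.5) ≈ -0.80114, f(2.9375) ≈ -0.97925, f(3.375) ≈ -0.97288, f(3.8125) ≈ -0.78326, f(4.25) ≈ -0.44609, f(4.6875) ≈ -0.02489, f(5.125) ≈ 0.40100, f(5.5625) ≈ 0.75135, f(6) ≈ 0.96017.
T_8 = (Δt/2)·[f(t_0) + 2f(t_1) + ... + 2f(t_{7}) + f(t_8)].
Sum ≈ -0.86384.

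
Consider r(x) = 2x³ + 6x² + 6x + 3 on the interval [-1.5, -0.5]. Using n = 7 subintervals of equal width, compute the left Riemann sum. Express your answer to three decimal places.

Δx = (-0.5 − (-1.5))/7 = 1/7.
Left endpoints: -1.5, -19/14, -17/14, -15/14, -13/14, -11/14, -9/14.
r(-1.5) = 0.75, r(-19/14) = 1247/1372, r(-17/14) = 1345/1372, r(-15/14) = 1371/1372, r(-13/14) = 1373/1372, r(-11/14) = 1399/1372, r(-9/14) = 1497/1372.
Sum = Δx · [r(-1.5) + r(-19/14) + r(-17/14) + ...].
Sum ≈ 0.964.

0.964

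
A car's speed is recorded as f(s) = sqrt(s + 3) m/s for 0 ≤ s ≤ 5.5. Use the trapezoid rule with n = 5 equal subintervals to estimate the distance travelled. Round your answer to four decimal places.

13.0452

Δs = (5.5 − 0)/5 = 1.1.
f(0) ≈ 1.7321, f(1.1) ≈ 2.0248, f(2.2) ≈ 2.2804, f(3.3) ≈ 2.5100, f(4.4) ≈ 2.7203, f(5.5) ≈ 2.9155.
T_5 = (Δs/2)·[f(s_0) + 2f(s_1) + ... + 2f(s_{4}) + f(s_5)].
Sum ≈ 13.0452.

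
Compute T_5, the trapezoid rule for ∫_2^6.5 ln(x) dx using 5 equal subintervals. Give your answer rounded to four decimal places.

Δx = (6.5 − 2)/5 = 0.9.
f(2) ≈ 0.6931, f(2.9) ≈ 1.0647, f(3.8) ≈ 1.3350, f(4.7) ≈ 1.5476, f(5.6) ≈ 1.7228, f(6.5) ≈ 1.8718.
T_5 = (Δx/2)·[f(x_0) + 2f(x_1) + ... + 2f(x_{4}) + f(x_5)].
Sum ≈ 6.2573.

6.2573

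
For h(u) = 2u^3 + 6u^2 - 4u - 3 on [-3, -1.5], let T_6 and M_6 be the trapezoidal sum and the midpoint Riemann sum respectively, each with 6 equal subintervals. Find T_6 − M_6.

T_6 = 18.1640625.
M_6 = 18.33984375.
T_6 − M_6 = -0.17578125.

-0.17578125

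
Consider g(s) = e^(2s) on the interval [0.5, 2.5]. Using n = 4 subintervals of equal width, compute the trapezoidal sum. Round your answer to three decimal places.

78.819

Δs = (2.5 − 0.5)/4 = 0.5.
g(0.5) ≈ 2.718, g(1) ≈ 7.389, g(1.5) ≈ 20.086, g(2) ≈ 54.598, g(2.5) ≈ 148.413.
T_4 = (Δs/2)·[g(s_0) + 2g(s_1) + 2g(s_2) + 2g(s_3) + g(s_4)].
Sum ≈ 78.819.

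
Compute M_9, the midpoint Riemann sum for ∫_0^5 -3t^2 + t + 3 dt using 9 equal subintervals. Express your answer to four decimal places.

-97.1142

Δt = (5 − 0)/9 = 5/9.
Midpoints: 5/18, 5/6, 25/18, 35/18, 2.5, 55/18, 65/18, 25/6, 85/18.
f(5/18) = 329/108, f(5/6) = 1.75, f(25/18) = -151/108, f(35/18) = -691/108, f(2.5) = -13.25, f(55/18) = -2371/108, f(65/18) = -3511/108, f(25/6) = -539/12, f(85/18) = -6391/108.
Sum = Δt · [f(5/18) + f(5/6) + f(25/18) + ...].
Sum ≈ -97.1142.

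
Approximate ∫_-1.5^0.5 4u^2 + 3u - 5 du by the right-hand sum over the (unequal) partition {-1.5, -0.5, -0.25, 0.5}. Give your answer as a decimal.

Subinterval widths: 1, 0.25, 0.75.
Right endpoints: -0.5, -0.25, 0.5.
f(-0.5) = -5.5, f(-0.25) = -5.5, f(0.5) = -2.5.
Sum = Σ Δu_i · f(u_i).
Sum = -8.75.

-8.75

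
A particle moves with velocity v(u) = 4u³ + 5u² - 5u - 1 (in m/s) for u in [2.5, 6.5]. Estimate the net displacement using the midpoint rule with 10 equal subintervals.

2080.52

Δu = (6.5 − 2.5)/10 = 0.4.
Midpoints: 2.7, 3.1, 3.5, 3.9, 4.3, 4.7, 5.1, 5.5, 5.9, 6.3.
v(2.7) = 100.682, v(3.1) = 150.714, v(3.5) = 214.25, v(3.9) = 292.826, v(4.3) = 387.978, v(4.7) = 501.242, v(5.1) = 634.154, v(5.5) = 788.25, v(5.9) = 965.066, v(6.3) = 1166.138.
Sum = Δu · [v(2.7) + v(3.1) + v(3.5) + ...].
Sum = 2080.52.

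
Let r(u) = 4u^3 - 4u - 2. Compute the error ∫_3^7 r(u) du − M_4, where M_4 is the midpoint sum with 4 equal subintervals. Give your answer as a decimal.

Exact integral: ∫_3^7 r(u) du = 2232.
M_4 = 2212.
Error = 2232 − 2212 = 20.

20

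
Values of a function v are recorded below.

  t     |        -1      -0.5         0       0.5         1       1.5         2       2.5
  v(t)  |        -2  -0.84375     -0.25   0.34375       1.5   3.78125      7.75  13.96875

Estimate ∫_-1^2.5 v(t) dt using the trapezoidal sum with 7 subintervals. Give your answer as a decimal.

9.1328125

Δt = 0.5.
T_7 = (0.5/2)·[(-2) + 2·(-0.84375) + 2·(-0.25) + 2·0.34375 + 2·1.5 + 2·3.78125 + 2·7.75 + 13.96875] = 9.1328125.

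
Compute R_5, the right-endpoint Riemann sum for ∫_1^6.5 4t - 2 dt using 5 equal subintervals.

Δt = (6.5 − 1)/5 = 1.1.
Right endpoints: 2.1, 3.2, 4.3, 5.4, 6.5.
f(2.1) = 6.4, f(3.2) = 10.8, f(4.3) = 15.2, f(5.4) = 19.6, f(6.5) = 24.
Sum = Δt · [f(2.1) + f(3.2) + f(4.3) + f(5.4) + f(6.5)].
Sum = 83.6.

83.6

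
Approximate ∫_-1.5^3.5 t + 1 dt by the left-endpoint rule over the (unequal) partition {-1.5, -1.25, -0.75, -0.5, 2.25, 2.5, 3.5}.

Subinterval widths: 0.25, 0.5, 0.25, 2.75, 0.25, 1.
Left endpoints: -1.5, -1.25, -0.75, -0.5, 2.25, 2.5.
f(-1.5) = -0.5, f(-1.25) = -0.25, f(-0.75) = 0.25, f(-0.5) = 0.5, f(2.25) = 3.25, f(2.5) = 3.5.
Sum = Σ Δt_i · f(t_i).
Sum = 5.5.

5.5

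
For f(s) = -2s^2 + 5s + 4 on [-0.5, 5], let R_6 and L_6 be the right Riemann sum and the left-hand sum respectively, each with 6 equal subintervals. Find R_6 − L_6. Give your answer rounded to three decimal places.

-20.167

R_6 ≈ -11.16551.
L_6 ≈ 9.00116.
R_6 − L_6 ≈ -20.167.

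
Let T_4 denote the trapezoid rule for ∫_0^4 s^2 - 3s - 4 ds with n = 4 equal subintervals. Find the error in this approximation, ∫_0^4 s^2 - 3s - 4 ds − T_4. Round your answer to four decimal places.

Exact integral: ∫_0^4 f(s) ds ≈ -18.666667.
T_4 = -18.
Error ≈ -18.666667 − (-18) ≈ -0.6667.

-0.6667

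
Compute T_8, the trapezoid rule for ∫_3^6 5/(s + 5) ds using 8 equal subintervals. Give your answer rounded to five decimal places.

Δs = (6 − 3)/8 = 0.375.
f(3) = 0.625, f(3.375) = 40/67, f(3.75) = 4/7, f(4.125) = 40/73, f(4.5) = 10/19, f(4.875) = 40/79, f(5.25) = 20/41, f(5.625) = 8/17, f(6) = 5/11.
T_8 = (Δs/2)·[f(s_0) + 2f(s_1) + ... + 2f(s_{7}) + f(s_8)].
Sum ≈ 1.59270.

1.59270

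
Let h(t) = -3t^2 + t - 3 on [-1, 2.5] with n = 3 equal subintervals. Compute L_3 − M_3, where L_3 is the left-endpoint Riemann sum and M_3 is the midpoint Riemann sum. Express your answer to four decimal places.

L_3 ≈ -19.736111.
M_3 ≈ -23.309028.
L_3 − M_3 ≈ 3.5729.

3.5729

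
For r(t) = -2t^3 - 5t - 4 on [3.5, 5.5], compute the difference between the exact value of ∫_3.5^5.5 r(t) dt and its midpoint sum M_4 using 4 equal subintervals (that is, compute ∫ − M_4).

-1.125

Exact integral: ∫_3.5^5.5 r(t) dt = -435.5.
M_4 = -434.375.
Error = -435.5 − (-434.375) = -1.125.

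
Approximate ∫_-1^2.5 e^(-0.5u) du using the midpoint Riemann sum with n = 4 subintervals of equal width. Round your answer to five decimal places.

Δu = (2.5 − (-1))/4 = 0.875.
Midpoints: -0.5625, 0.3125, 1.1875, 2.0625.
f(-0.5625) ≈ 1.32478, f(0.3125) ≈ 0.85535, f(1.1875) ≈ 0.55225, f(2.0625) ≈ 0.35656.
Sum = Δu · [f(-0.5625) + f(0.3125) + f(1.1875) + f(2.0625)].
Sum ≈ 2.70283.

2.70283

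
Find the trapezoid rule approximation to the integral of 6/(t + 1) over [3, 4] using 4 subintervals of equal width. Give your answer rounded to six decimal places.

1.339564

Δt = (4 − 3)/4 = 0.25.
f(3) = 1.5, f(3.25) = 24/17, f(3.5) = 4/3, f(3.75) = 24/19, f(4) = 1.2.
T_4 = (Δt/2)·[f(t_0) + 2f(t_1) + 2f(t_2) + 2f(t_3) + f(t_4)].
Sum ≈ 1.339564.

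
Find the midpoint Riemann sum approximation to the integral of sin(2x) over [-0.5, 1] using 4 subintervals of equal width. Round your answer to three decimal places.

Δx = (1 − (-0.5))/4 = 0.375.
Midpoints: -0.3125, 0.0625, 0.4375, 0.8125.
f(-0.3125) ≈ -0.585, f(0.0625) ≈ 0.125, f(0.4375) ≈ 0.768, f(0.8125) ≈ 0.999.
Sum = Δx · [f(-0.3125) + f(0.0625) + f(0.4375) + f(0.8125)].
Sum ≈ 0.490.

0.490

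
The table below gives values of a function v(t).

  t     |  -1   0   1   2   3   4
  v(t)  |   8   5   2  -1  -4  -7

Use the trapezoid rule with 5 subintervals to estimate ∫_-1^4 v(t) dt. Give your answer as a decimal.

2.5

Δt = 1.
T_5 = (1/2)·[8 + 2·5 + 2·2 + 2·(-1) + 2·(-4) + (-7)] = 2.5.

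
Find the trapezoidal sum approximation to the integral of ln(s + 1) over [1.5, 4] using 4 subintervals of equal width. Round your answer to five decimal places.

Δs = (4 − 1.5)/4 = 0.625.
f(1.5) ≈ 0.91629, f(2.125) ≈ 1.13943, f(2.75) ≈ 1.32176, f(3.375) ≈ 1.47591, f(4) ≈ 1.60944.
T_4 = (Δs/2)·[f(s_0) + 2f(s_1) + 2f(s_2) + 2f(s_3) + f(s_4)].
Sum ≈ 3.24998.

3.24998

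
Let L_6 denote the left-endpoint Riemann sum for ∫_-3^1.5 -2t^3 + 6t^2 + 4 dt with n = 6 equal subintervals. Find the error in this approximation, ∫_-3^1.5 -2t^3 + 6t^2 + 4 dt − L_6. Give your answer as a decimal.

-42.3984375

Exact integral: ∫_-3^1.5 f(t) dt = 116.71875.
L_6 = 159.1171875.
Error = 116.71875 − 159.1171875 = -42.3984375.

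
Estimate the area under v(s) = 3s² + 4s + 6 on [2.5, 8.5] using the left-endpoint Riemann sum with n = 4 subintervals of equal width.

606.75

Δs = (8.5 − 2.5)/4 = 1.5.
Left endpoints: 2.5, 4, 5.5, 7.
v(2.5) = 34.75, v(4) = 70, v(5.5) = 118.75, v(7) = 181.
Sum = Δs · [v(2.5) + v(4) + v(5.5) + v(7)].
Sum = 606.75.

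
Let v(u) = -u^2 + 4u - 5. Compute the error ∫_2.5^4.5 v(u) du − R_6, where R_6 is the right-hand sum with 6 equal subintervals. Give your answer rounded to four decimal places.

1.0370

Exact integral: ∫_2.5^4.5 v(u) du ≈ -7.166667.
R_6 ≈ -8.203704.
Error ≈ -7.166667 − (-8.203704) ≈ 1.0370.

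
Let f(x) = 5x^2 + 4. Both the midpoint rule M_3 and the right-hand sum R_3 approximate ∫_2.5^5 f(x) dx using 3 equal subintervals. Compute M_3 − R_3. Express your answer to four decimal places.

-41.2326

M_3 ≈ 191.568287.
R_3 ≈ 232.800926.
M_3 − R_3 ≈ -41.2326.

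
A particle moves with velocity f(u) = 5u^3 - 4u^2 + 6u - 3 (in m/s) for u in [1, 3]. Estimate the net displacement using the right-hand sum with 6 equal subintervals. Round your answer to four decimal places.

Δu = (3 − 1)/6 = 1/3.
Right endpoints: 4/3, 5/3, 2, 7/3, 8/3, 3.
f(4/3) = 263/27, f(5/3) = 514/27, f(2) = 33, f(7/3) = 1424/27, f(8/3) = 2143/27, f(3) = 114.
Sum = Δu · [f(4/3) + f(5/3) + f(2) + ...].
Sum ≈ 102.6296.

102.6296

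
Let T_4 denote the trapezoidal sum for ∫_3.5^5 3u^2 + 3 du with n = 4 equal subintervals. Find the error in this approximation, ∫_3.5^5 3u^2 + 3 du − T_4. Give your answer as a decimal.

-0.10546875

Exact integral: ∫_3.5^5 f(u) du = 86.625.
T_4 = 86.73046875.
Error = 86.625 − 86.73046875 = -0.10546875.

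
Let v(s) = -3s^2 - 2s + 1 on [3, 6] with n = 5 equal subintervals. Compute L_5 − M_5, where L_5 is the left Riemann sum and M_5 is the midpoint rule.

25.29

L_5 = -187.44.
M_5 = -212.73.
L_5 − M_5 = 25.29.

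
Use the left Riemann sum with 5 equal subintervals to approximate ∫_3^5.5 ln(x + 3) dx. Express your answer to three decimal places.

4.852

Δx = (5.5 − 3)/5 = 0.5.
Left endpoints: 3, 3.5, 4, 4.5, 5.
f(3) ≈ 1.792, f(3.5) ≈ 1.872, f(4) ≈ 1.946, f(4.5) ≈ 2.015, f(5) ≈ 2.079.
Sum = Δx · [f(3) + f(3.5) + f(4) + f(4.5) + f(5)].
Sum ≈ 4.852.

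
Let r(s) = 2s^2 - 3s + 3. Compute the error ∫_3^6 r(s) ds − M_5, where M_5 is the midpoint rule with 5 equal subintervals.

0.18

Exact integral: ∫_3^6 r(s) ds = 94.5.
M_5 = 94.32.
Error = 94.5 − 94.32 = 0.18.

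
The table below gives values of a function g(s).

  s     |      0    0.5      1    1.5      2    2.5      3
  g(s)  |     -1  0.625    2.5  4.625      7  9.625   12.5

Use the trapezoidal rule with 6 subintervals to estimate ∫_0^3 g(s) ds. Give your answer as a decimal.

Δs = 0.5.
T_6 = (0.5/2)·[(-1) + 2·0.625 + 2·2.5 + 2·4.625 + 2·7 + 2·9.625 + 12.5] = 15.0625.

15.0625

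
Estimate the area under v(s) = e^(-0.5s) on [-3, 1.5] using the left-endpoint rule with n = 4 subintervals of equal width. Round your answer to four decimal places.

Δs = (1.5 − (-3))/4 = 1.125.
Left endpoints: -3, -1.875, -0.75, 0.375.
v(-3) ≈ 4.4817, v(-1.875) ≈ 2.5536, v(-0.75) ≈ 1.4550, v(0.375) ≈ 0.8290.
Sum = Δs · [v(-3) + v(-1.875) + v(-0.75) + v(0.375)].
Sum ≈ 10.4842.

10.4842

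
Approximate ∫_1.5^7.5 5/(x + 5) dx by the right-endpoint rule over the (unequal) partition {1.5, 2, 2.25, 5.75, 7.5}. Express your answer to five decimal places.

Subinterval widths: 0.5, 0.25, 3.5, 1.75.
Right endpoints: 2, 2.25, 5.75, 7.5.
f(2) = 5/7, f(2.25) = 20/29, f(5.75) = 20/43, f(7.5) = 0.4.
Sum = Σ Δx_i · f(x_i).
Sum ≈ 2.85746.

2.85746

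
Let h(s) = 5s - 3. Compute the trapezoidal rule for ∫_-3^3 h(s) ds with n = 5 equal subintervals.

Δs = (3 − (-3))/5 = 1.2.
h(-3) = -18, h(-1.8) = -12, h(-0.6) = -6, h(0.6) = 0, h(1.8) = 6, h(3) = 12.
T_5 = (Δs/2)·[h(s_0) + 2h(s_1) + ... + 2h(s_{4}) + h(s_5)].
Sum = -18.

-18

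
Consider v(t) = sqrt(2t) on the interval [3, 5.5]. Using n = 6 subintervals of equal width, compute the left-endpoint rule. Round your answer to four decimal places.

Δt = (5.5 − 3)/6 = 5/12.
Left endpoints: 3, 41/12, 23/6, 4.25, 14/3, 61/12.
v(3) ≈ 2.4495, v(41/12) ≈ 2.6141, v(23/6) ≈ 2.7689, v(4.25) ≈ 2.9155, v(14/3) ≈ 3.0551, v(61/12) ≈ 3.1885.
Sum = Δt · [v(3) + v(41/12) + v(23/6) + ...].
Sum ≈ 7.0798.

7.0798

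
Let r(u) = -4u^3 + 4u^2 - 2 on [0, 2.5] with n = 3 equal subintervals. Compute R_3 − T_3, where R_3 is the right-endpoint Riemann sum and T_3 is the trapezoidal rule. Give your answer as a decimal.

R_3 ≈ -42.03704.
T_3 ≈ -26.41204.
R_3 − T_3 = -15.625.

-15.625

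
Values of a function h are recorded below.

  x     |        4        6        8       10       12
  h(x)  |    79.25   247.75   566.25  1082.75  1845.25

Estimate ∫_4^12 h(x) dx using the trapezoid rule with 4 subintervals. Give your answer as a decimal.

Δx = 2.
T_4 = (2/2)·[79.25 + 2·247.75 + 2·566.25 + 2·1082.75 + 1845.25] = 5718.

5718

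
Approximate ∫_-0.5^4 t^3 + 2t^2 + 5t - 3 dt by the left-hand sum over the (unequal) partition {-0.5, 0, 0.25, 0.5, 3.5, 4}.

37.59765625

Subinterval widths: 0.5, 0.25, 0.25, 3, 0.5.
Left endpoints: -0.5, 0, 0.25, 0.5, 3.5.
f(-0.5) = -5.125, f(0) = -3, f(0.25) = -1.609375, f(0.5) = 0.125, f(3.5) = 81.875.
Sum = Σ Δt_i · f(t_i).
Sum = 37.59765625.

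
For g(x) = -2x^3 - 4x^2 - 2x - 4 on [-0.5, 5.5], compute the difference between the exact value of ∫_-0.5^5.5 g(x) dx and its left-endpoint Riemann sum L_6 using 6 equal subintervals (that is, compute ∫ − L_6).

-213.5

Exact integral: ∫_-0.5^5.5 g(x) dx = -733.5.
L_6 = -520.
Error = -733.5 − (-520) = -213.5.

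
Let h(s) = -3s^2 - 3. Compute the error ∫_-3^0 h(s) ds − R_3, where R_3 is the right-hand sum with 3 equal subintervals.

Exact integral: ∫_-3^0 h(s) ds = -36.
R_3 = -24.
Error = -36 − (-24) = -12.

-12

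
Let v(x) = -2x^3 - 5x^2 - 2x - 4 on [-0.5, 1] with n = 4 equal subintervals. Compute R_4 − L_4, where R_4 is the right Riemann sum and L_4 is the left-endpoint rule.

R_4 ≈ -11.009766.
L_4 ≈ -7.634766.
R_4 − L_4 = -3.375.

-3.375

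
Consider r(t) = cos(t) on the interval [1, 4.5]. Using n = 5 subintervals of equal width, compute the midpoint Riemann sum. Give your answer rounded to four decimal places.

-1.8567

Δt = (4.5 − 1)/5 = 0.7.
Midpoints: 1.35, 2.05, 2.75, 3.45, 4.15.
r(1.35) ≈ 0.2190, r(2.05) ≈ -0.4611, r(2.75) ≈ -0.9243, r(3.45) ≈ -0.9528, r(4.15) ≈ -0.5332.
Sum = Δt · [r(1.35) + r(2.05) + r(2.75) + r(3.45) + r(4.15)].
Sum ≈ -1.8567.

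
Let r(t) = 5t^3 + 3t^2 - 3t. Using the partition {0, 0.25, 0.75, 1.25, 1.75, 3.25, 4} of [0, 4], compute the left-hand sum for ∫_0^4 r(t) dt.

197.16796875

Subinterval widths: 0.25, 0.5, 0.5, 0.5, 1.5, 0.75.
Left endpoints: 0, 0.25, 0.75, 1.25, 1.75, 3.25.
r(0) = 0, r(0.25) = -0.484375, r(0.75) = 1.546875, r(1.25) = 10.703125, r(1.75) = 30.734375, r(3.25) = 193.578125.
Sum = Σ Δt_i · r(t_i).
Sum = 197.16796875.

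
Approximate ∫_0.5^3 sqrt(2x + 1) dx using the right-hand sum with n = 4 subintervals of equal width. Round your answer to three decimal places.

5.605

Δx = (3 − 0.5)/4 = 0.625.
Right endpoints: 1.125, 1.75, 2.375, 3.
f(1.125) ≈ 1.803, f(1.75) ≈ 2.121, f(2.375) ≈ 2.398, f(3) ≈ 2.646.
Sum = Δx · [f(1.125) + f(1.75) + f(2.375) + f(3)].
Sum ≈ 5.605.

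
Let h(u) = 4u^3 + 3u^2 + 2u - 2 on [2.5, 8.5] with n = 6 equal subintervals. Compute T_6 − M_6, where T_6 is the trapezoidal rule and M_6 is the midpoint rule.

103.5

T_6 = 5902.5.
M_6 = 5799.
T_6 − M_6 = 103.5.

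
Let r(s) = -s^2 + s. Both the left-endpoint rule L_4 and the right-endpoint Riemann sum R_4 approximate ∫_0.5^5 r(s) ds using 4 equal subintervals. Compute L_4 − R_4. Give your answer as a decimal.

22.78125

L_4 = -18.80859375.
R_4 = -41.58984375.
L_4 − R_4 = 22.78125.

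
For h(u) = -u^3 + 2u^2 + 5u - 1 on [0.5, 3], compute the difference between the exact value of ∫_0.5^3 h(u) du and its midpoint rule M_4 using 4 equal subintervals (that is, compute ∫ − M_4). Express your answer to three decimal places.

-0.264

Exact integral: ∫_0.5^3 h(u) du ≈ 17.05729.
M_4 ≈ 17.32178.
Error ≈ 17.05729 − 17.32178 ≈ -0.264.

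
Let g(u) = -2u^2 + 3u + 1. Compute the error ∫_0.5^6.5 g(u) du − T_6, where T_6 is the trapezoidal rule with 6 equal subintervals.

2

Exact integral: ∫_0.5^6.5 g(u) du = -114.
T_6 = -116.
Error = -114 − (-116) = 2.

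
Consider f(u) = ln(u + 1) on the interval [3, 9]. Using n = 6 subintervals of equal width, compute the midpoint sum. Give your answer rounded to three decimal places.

Δu = (9 − 3)/6 = 1.
Midpoints: 3.5, 4.5, 5.5, 6.5, 7.5, 8.5.
f(3.5) ≈ 1.504, f(4.5) ≈ 1.705, f(5.5) ≈ 1.872, f(6.5) ≈ 2.015, f(7.5) ≈ 2.140, f(8.5) ≈ 2.251.
Sum = Δu · [f(3.5) + f(4.5) + f(5.5) + ...].
Sum ≈ 11.487.

11.487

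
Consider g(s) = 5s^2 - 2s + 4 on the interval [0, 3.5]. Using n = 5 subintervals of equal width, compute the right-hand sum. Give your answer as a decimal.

93.625

Δs = (3.5 − 0)/5 = 0.7.
Right endpoints: 0.7, 1.4, 2.1, 2.8, 3.5.
g(0.7) = 5.05, g(1.4) = 11, g(2.1) = 21.85, g(2.8) = 37.6, g(3.5) = 58.25.
Sum = Δs · [g(0.7) + g(1.4) + g(2.1) + g(2.8) + g(3.5)].
Sum = 93.625.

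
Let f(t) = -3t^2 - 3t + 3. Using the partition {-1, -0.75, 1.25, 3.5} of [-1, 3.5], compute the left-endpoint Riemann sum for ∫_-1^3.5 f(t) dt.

-4.359375

Subinterval widths: 0.25, 2, 2.25.
Left endpoints: -1, -0.75, 1.25.
f(-1) = 3, f(-0.75) = 3.5625, f(1.25) = -5.4375.
Sum = Σ Δt_i · f(t_i).
Sum = -4.359375.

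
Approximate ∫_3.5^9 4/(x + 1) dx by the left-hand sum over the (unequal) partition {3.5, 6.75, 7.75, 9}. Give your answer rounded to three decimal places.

Subinterval widths: 3.25, 1, 1.25.
Left endpoints: 3.5, 6.75, 7.75.
f(3.5) = 8/9, f(6.75) = 16/31, f(7.75) = 16/35.
Sum = Σ Δx_i · f(x_i).
Sum ≈ 3.976.

3.976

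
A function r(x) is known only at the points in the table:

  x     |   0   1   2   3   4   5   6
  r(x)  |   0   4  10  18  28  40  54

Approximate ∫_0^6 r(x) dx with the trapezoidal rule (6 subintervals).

127

Δx = 1.
T_6 = (1/2)·[0 + 2·4 + 2·10 + 2·18 + 2·28 + 2·40 + 54] = 127.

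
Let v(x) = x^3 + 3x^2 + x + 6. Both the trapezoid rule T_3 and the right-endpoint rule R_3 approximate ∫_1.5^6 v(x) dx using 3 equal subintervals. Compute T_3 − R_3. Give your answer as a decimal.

T_3 = 603.28125.
R_3 = 842.0625.
T_3 − R_3 = -238.78125.

-238.78125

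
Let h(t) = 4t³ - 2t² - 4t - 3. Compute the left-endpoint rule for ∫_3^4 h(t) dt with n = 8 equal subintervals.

125.3125

Δt = (4 − 3)/8 = 0.125.
Left endpoints: 3, 3.125, 3.25, 3.375, 3.5, 3.625, 3.75, 3.875.
h(3) = 75, h(3.125) = 87.0390625, h(3.25) = 100.1875, h(3.375) = 114.4921875, h(3.5) = 130, h(3.625) = 146.7578125, h(3.75) = 164.8125, h(3.875) = 184.2109375.
Sum = Δt · [h(3) + h(3.125) + h(3.25) + ...].
Sum = 125.3125.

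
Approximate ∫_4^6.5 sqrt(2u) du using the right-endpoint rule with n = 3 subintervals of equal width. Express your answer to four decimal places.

Δu = (6.5 − 4)/3 = 5/6.
Right endpoints: 29/6, 17/3, 6.5.
f(29/6) ≈ 3.1091, f(17/3) ≈ 3.3665, f(6.5) ≈ 3.6056.
Sum = Δu · [f(29/6) + f(17/3) + f(6.5)].
Sum ≈ 8.4010.

8.4010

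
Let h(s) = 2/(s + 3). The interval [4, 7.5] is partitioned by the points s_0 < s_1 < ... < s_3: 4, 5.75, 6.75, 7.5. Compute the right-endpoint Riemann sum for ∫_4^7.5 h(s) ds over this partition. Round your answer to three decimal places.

Subinterval widths: 1.75, 1, 0.75.
Right endpoints: 5.75, 6.75, 7.5.
h(5.75) = 8/35, h(6.75) = 8/39, h(7.5) = 4/21.
Sum = Σ Δs_i · h(s_i).
Sum ≈ 0.748.

0.748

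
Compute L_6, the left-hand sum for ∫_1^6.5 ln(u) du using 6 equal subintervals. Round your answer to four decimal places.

5.7512

Δu = (6.5 − 1)/6 = 11/12.
Left endpoints: 1, 23/12, 17/6, 3.75, 14/3, 67/12.
f(1) ≈ 0.0000, f(23/12) ≈ 0.6506, f(17/6) ≈ 1.0415, f(3.75) ≈ 1.3218, f(14/3) ≈ 1.5404, f(67/12) ≈ 1.7198.
Sum = Δu · [f(1) + f(23/12) + f(17/6) + ...].
Sum ≈ 5.7512.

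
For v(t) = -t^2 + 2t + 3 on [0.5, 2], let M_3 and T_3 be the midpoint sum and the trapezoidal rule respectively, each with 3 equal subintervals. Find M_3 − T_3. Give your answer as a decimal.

0.09375

M_3 = 5.65625.
T_3 = 5.5625.
M_3 − T_3 = 0.09375.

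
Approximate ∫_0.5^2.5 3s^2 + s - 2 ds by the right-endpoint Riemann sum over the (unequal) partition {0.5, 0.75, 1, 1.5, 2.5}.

22.984375

Subinterval widths: 0.25, 0.25, 0.5, 1.
Right endpoints: 0.75, 1, 1.5, 2.5.
f(0.75) = 0.4375, f(1) = 2, f(1.5) = 6.25, f(2.5) = 19.25.
Sum = Σ Δs_i · f(s_i).
Sum = 22.984375.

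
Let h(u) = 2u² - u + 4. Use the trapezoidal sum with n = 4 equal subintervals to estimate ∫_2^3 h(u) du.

14.1875

Δu = (3 − 2)/4 = 0.25.
h(2) = 10, h(2.25) = 11.875, h(2.5) = 14, h(2.75) = 16.375, h(3) = 19.
T_4 = (Δu/2)·[h(u_0) + 2h(u_1) + 2h(u_2) + 2h(u_3) + h(u_4)].
Sum = 14.1875.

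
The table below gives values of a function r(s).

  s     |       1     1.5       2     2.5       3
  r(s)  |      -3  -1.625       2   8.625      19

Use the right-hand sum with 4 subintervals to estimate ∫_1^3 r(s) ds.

Δs = 0.5.
Sum = 0.5·[(-1.625) + 2 + 8.625 + 19] = 14.

14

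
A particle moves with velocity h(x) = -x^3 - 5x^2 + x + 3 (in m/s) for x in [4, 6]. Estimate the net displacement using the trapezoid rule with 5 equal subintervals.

Δx = (6 − 4)/5 = 0.4.
h(4) = -137, h(4.4) = -174.584, h(4.8) = -217.992, h(5.2) = -267.608, h(5.6) = -323.816, h(6) = -387.
T_5 = (Δx/2)·[h(x_0) + 2h(x_1) + ... + 2h(x_{4}) + h(x_5)].
Sum = -498.4.

-498.4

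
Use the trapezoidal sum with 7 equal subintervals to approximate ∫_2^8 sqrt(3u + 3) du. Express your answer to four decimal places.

25.1640

Δu = (8 − 2)/7 = 6/7.
f(2) ≈ 3.0000, f(20/7) ≈ 3.4017, f(26/7) ≈ 3.7607, f(32/7) ≈ 4.0883, f(38/7) ≈ 4.3916, f(44/7) ≈ 4.6752, f(50/7) ≈ 4.9425, f(8) ≈ 5.1962.
T_7 = (Δu/2)·[f(u_0) + 2f(u_1) + ... + 2f(u_{6}) + f(u_7)].
Sum ≈ 25.1640.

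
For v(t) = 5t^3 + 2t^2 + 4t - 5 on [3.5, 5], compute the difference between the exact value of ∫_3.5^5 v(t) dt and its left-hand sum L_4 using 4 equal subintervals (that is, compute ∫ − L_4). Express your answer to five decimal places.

80.58691

Exact integral: ∫_3.5^5 v(t) dt = 666.421875.
L_4 ≈ 585.8349609.
Error ≈ 666.421875 − 585.8349609 ≈ 80.58691.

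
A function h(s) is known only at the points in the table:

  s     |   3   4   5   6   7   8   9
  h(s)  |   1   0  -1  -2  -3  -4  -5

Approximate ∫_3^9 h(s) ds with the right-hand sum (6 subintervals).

-15

Δs = 1.
Sum = 1·[0 + (-1) + (-2) + (-3) + (-4) + (-5)] = -15.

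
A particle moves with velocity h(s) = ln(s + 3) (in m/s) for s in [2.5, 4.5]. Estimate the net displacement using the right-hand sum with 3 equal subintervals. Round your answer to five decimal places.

Δs = (4.5 − 2.5)/3 = 2/3.
Right endpoints: 19/6, 23/6, 4.5.
h(19/6) ≈ 1.81916, h(23/6) ≈ 1.92181, h(4.5) ≈ 2.01490.
Sum = Δs · [h(19/6) + h(23/6) + h(4.5)].
Sum ≈ 3.83725.

3.83725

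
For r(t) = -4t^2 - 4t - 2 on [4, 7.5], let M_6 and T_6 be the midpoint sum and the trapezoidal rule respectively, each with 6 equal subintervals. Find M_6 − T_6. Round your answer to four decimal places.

1.1910

M_6 ≈ -564.269676.
T_6 ≈ -565.460648.
M_6 − T_6 ≈ 1.1910.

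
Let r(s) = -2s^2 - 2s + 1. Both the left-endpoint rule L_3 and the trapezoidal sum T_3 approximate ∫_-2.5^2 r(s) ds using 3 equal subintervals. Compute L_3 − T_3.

L_3 = -9.
T_3 = -12.375.
L_3 − T_3 = 3.375.

3.375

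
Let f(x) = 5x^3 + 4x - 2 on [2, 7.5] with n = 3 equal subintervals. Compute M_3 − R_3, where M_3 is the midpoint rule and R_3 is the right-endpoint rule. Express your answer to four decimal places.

M_3 ≈ 3918.816840.
R_3 ≈ 6165.194444.
M_3 − R_3 ≈ -2246.3776.

-2246.3776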